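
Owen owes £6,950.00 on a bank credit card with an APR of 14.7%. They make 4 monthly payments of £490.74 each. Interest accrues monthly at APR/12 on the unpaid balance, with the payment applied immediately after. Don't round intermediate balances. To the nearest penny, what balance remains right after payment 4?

Monthly rate r = 14.7%/12 = 1.225% = 0.01225.
Each month: B ← B·(1+r) − £490.74.
Month 1: interest £85.14; balance after payment £6,544.40.
Month 2: interest £80.17; balance after payment £6,133.83.
Month 3: interest £75.14; balance after payment £5,718.23.
Month 4: interest £70.05; balance after payment £5,297.53.

£5,297.53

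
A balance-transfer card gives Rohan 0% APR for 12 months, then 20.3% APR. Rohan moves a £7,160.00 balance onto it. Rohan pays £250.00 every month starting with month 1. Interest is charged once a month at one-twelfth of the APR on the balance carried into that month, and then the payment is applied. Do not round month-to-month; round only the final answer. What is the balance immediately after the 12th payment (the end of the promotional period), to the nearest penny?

£4,160.00

Promo months 1–12 at r₀ = 0%/12 = 0; months 13+ at r₁ = 20.3%/12 = 0.0169167.
After month 12 (no interest yet): B = £7,160.00 − 12·£250.00 = £4,160.00.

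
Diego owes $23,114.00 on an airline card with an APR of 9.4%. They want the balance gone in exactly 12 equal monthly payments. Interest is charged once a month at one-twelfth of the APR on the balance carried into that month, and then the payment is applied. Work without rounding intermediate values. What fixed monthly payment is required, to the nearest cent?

Monthly rate r = 9.4%/12 = 0.783333% = 0.00783333.
Level-payment amortization: P = B₀·r / (1 − (1+r)^(−n)) = 23114.00·0.00783333 / (1 − 1.00783^(−12)).
Denominator 1 − (1+r)^(−12) = 0.0893837809.
P = 181.06 / 0.0893837809 ≈ 2025.64.

$2,025.64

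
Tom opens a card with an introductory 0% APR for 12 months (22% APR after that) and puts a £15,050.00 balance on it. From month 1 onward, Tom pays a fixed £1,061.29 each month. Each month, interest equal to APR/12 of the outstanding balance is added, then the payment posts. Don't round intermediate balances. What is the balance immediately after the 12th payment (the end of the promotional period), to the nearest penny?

£2,314.52

Promo months 1–12 at r₀ = 0%/12 = 0; months 13+ at r₁ = 22%/12 = 0.0183333.
After month 12 (no interest yet): B = £15,050.00 − 12·£1,061.29 = £2,314.52.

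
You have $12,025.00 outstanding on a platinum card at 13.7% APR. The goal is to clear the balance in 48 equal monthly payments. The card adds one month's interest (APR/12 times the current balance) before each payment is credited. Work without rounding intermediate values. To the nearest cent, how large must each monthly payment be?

Monthly rate r = 13.7%/12 = 1.14167% = 0.0114167.
Level-payment amortization: P = B₀·r / (1 − (1+r)^(−n)) = 12025.00·0.0114167 / (1 − 1.01142^(−48)).
Denominator 1 − (1+r)^(−48) = 0.420097585.
P = 137.285 / 0.420097585 ≈ 326.79.

$326.79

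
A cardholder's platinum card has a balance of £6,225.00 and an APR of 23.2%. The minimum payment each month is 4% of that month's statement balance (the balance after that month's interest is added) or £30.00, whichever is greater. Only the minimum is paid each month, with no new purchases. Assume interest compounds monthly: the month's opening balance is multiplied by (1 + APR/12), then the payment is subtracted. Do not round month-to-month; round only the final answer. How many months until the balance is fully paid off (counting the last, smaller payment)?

133 months

Monthly rate r = 23.2%/12 = 1.93333% = 0.0193333.
While 4% of the post-interest balance exceeds £30.00, each month B ← (B·(1+r))·(1 − 0.04), i.e. B shrinks by the factor (1+r)·0.96 = 0.97856.
This holds for months 1–99. Entering month 100 the balance is £728.28; 4% of the post-interest balance is now below £30.00, so the flat £30.00 minimum applies from here.
From month 100 a fixed £30.00 at rate r clears £728.28 in 34 more payments. Total: 99 + 34 = 133 months.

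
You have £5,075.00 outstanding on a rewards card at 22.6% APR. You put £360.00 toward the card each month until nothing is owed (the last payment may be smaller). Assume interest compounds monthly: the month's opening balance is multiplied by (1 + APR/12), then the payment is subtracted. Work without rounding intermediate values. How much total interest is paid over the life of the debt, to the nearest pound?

Monthly rate r = 22.6%/12 = 1.88333% = 0.0188333.
Payoff takes n = ⌈−ln(1 − rB₀/P)/ln(1+r)⌉ = ⌈16.538⌉ = 17 payments; the last is £194.38.
Total paid = 16·£360.00 + £194.38 = £5,954.38.
Total interest = total paid − principal = £5,954.38 − £5,075.00 = £879.38.

£879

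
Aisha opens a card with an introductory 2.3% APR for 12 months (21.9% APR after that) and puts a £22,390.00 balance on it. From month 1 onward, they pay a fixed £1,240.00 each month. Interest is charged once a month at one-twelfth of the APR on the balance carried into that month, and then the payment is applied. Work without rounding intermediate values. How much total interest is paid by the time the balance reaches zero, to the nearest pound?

Promo months 1–12 at r₀ = 2.3%/12 = 0.00191667; months 13+ at r₁ = 21.9%/12 = 0.01825.
After month 12: iterate B ← B·(1+r₀) − £1,240.00 for 12 months → £7,872.57.
Then at r₁ with £1,240.00/mo: n₂ = −ln(1 − r₁·B/P)/ln(1+r₁) ≈ 6.81 → 7 more payments.
Total paid = 18·£1,240.00 + £1,005.10 = £23,325.10; interest = £23,325.10 − £22,390.00 = £935.10.

£935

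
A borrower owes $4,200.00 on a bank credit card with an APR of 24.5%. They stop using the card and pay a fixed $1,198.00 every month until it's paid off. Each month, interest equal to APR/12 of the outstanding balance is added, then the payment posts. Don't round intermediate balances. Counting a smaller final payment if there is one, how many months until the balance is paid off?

Monthly rate r = 24.5%/12 = 2.04167% = 0.0204167.
Recurrence: B ← B·(1+r) − $1,198.00.
Month 1: interest $85.75; balance after payment $3,087.75.
Month 2: interest $63.04; balance after payment $1,952.79.
Month 3: interest $39.87; balance after payment $794.66.
Month 4: interest $16.22; balance after payment $0.00.

4 months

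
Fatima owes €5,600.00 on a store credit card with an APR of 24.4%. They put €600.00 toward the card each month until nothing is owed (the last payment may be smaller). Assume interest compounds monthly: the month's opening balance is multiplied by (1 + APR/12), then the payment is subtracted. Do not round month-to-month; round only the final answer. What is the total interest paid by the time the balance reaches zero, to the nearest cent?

Monthly rate r = 24.4%/12 = 2.03333% = 0.0203333.
Payoff takes n = ⌈−ln(1 − rB₀/P)/ln(1+r)⌉ = ⌈10.455⌉ = 11 payments; the last is €274.32.
Total paid = 10·€600.00 + €274.32 = €6,274.32.
Total interest = total paid − principal = €6,274.32 − €5,600.00 = €674.32.

€674.32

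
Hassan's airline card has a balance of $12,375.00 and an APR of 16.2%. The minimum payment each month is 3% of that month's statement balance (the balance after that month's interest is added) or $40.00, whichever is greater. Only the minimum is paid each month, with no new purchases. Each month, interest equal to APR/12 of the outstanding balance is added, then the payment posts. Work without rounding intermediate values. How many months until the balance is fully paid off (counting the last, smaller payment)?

Monthly rate r = 16.2%/12 = 1.35% = 0.0135.
While 3% of the post-interest balance exceeds $40.00, each month B ← (B·(1+r))·(1 − 0.03), i.e. B shrinks by the factor (1+r)·0.97 = 0.9831.
This holds for months 1–132. Entering month 133 the balance is $1,303.62; 3% of the post-interest balance is now below $40.00, so the flat $40.00 minimum applies from here.
From month 133 a fixed $40.00 at rate r clears $1,303.62 in 44 more payments. Total: 132 + 44 = 176 months.

176 months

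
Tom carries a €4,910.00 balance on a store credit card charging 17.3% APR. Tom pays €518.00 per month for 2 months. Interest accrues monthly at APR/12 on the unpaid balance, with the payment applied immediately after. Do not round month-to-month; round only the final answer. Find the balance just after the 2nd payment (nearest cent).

€4,009.12

Monthly rate r = 17.3%/12 = 1.44167% = 0.0144167.
Each month: B ← B·(1+r) − €518.00.
Month 1: interest €70.79; balance after payment €4,462.79.
Month 2: interest €64.34; balance after payment €4,009.12.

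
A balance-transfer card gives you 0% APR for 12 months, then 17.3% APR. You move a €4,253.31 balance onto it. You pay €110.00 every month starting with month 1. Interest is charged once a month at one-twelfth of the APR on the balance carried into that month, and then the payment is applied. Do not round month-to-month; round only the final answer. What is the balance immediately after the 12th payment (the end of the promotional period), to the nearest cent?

Promo months 1–12 at r₀ = 0%/12 = 0; months 13+ at r₁ = 17.3%/12 = 0.0144167.
After month 12 (no interest yet): B = €4,253.31 − 12·€110.00 = €2,933.31.

€2,933.31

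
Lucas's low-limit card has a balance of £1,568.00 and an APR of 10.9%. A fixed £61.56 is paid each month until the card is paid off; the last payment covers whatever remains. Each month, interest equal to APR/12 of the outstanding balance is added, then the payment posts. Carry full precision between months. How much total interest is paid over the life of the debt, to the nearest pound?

Monthly rate r = 10.9%/12 = 0.908333% = 0.00908333.
Payoff takes n = ⌈−ln(1 − rB₀/P)/ln(1+r)⌉ = ⌈29.100⌉ = 30 payments; the last is £6.21.
Total paid = 29·£61.56 + £6.21 = £1,791.45.
Total interest = total paid − principal = £1,791.45 − £1,568.00 = £223.45.

£223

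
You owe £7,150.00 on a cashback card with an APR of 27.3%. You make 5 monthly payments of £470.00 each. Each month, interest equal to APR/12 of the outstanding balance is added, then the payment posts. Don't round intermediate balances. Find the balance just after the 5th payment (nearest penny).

£5,541.78

Monthly rate r = 27.3%/12 = 2.275% = 0.02275.
Each month: B ← B·(1+r) − £470.00.
Month 1: interest £162.66; balance after payment £6,842.66.
Month 2: interest £155.67; balance after payment £6,528.33.
Month 3: interest £148.52; balance after payment £6,206.85.
Month 4: interest £141.21; balance after payment £5,878.06.
Month 5: interest £133.73; balance after payment £5,541.78.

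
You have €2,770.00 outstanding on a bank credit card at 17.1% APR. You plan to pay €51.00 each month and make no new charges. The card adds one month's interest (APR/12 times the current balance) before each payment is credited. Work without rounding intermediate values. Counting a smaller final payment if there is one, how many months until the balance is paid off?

Monthly rate r = 17.1%/12 = 1.425% = 0.01425.
Recurrence: B ← B·(1+r) − €51.00.
Month 1: interest €39.47; balance after payment €2,758.47.
Month 2: interest €39.31; balance after payment €2,746.78.
Closed form: n = −ln(1 − rB₀/P)/ln(1+r) = −ln(0.22603)/ln(1.01425) ≈ 105.099, so the balance reaches zero during payment 106.

106 payments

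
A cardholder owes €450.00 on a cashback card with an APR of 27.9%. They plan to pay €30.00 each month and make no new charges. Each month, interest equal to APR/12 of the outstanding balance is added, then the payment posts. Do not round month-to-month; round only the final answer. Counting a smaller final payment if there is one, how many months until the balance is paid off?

19 months

Monthly rate r = 27.9%/12 = 2.325% = 0.02325.
Recurrence: B ← B·(1+r) − €30.00.
Month 1: interest €10.46; balance after payment €430.46.
Month 2: interest €10.01; balance after payment €410.47.
Closed form: n = −ln(1 − rB₀/P)/ln(1+r) = −ln(0.65125)/ln(1.02325) ≈ 18.659, so the balance reaches zero during payment 19.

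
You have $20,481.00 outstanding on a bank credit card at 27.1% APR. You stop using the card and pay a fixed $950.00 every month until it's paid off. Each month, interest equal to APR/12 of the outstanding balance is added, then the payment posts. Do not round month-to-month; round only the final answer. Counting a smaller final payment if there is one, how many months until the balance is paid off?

30 payments

Monthly rate r = 27.1%/12 = 2.25833% = 0.0225833.
Recurrence: B ← B·(1+r) − $950.00.
Month 1: interest $462.53; balance after payment $19,993.53.
Month 2: interest $451.52; balance after payment $19,495.05.
Closed form: n = −ln(1 − rB₀/P)/ln(1+r) = −ln(0.51313)/ln(1.02258) ≈ 29.878, so the balance reaches zero during payment 30.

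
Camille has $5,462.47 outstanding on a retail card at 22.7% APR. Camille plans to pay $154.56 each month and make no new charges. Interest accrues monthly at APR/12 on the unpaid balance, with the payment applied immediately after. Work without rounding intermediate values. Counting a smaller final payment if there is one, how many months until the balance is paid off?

Monthly rate r = 22.7%/12 = 1.89167% = 0.0189167.
Recurrence: B ← B·(1+r) − $154.56.
Month 1: interest $103.33; balance after payment $5,411.24.
Month 2: interest $102.36; balance after payment $5,359.04.
Closed form: n = −ln(1 − rB₀/P)/ln(1+r) = −ln(0.33145)/ln(1.01892) ≈ 58.927, so the balance reaches zero during payment 59.

59 months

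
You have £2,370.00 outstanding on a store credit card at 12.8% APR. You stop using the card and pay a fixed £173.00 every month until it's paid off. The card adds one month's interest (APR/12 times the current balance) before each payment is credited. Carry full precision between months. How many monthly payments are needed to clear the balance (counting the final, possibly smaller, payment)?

Monthly rate r = 12.8%/12 = 1.06667% = 0.0106667.
Recurrence: B ← B·(1+r) − £173.00.
Month 1: interest £25.28; balance after payment £2,222.28.
Month 2: interest £23.70; balance after payment £2,072.98.
Closed form: n = −ln(1 − rB₀/P)/ln(1+r) = −ln(0.85387)/ln(1.01067) ≈ 14.889, so the balance reaches zero during payment 15.

15 months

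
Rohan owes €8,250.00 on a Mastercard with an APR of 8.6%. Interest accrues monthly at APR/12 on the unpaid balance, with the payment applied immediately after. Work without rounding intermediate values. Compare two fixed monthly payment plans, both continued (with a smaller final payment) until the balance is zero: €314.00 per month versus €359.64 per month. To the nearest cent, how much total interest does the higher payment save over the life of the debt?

Monthly rate r = 8.6%/12 = 0.716667% = 0.00716667.
At €314.00/mo: n = ⌈−ln(1 − rB₀/P)/ln(1+r)⌉ = 30 payments (last €67.36); total interest = total paid − €8,250.00 = €923.36.
At €359.64/mo: 26 payments (last €54.46); total interest €795.46.
Interest saved = €923.36 − €795.46 = €127.90.

€127.90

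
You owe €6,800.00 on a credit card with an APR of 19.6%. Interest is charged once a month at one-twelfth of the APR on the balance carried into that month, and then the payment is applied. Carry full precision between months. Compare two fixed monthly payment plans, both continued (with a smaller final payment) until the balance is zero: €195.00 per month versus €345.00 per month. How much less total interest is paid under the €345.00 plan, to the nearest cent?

€1,872.99

Monthly rate r = 19.6%/12 = 1.63333% = 0.0163333.
At €195.00/mo: n = ⌈−ln(1 − rB₀/P)/ln(1+r)⌉ = 53 payments (last €6.13); total interest = total paid − €6,800.00 = €3,346.13.
At €345.00/mo: 24 payments (last €338.14); total interest €1,473.14.
Interest saved = €3,346.13 − €1,473.14 = €1,872.99.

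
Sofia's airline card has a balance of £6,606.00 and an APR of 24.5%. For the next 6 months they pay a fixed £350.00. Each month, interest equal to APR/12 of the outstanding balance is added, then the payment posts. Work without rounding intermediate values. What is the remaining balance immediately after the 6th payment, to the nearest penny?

£5,247.53

Monthly rate r = 24.5%/12 = 2.04167% = 0.0204167.
Each month: B ← B·(1+r) − £350.00.
Month 1: interest £134.87; balance after payment £6,390.87.
Month 2: interest £130.48; balance after payment £6,171.35.
Month 3: interest £126.00; balance after payment £5,947.35.
Month 4: interest £121.43; balance after payment £5,718.78.
Month 5: interest £116.76; balance after payment £5,485.53.
Month 6: interest £112.00; balance after payment £5,247.53.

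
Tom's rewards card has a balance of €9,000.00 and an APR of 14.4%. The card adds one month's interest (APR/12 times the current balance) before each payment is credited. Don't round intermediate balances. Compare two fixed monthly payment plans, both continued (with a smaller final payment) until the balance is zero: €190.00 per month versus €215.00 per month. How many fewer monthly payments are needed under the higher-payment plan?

Monthly rate r = 14.4%/12 = 1.2% = 0.012.
At €190.00/mo: n = ⌈−ln(1 − rB₀/P)/ln(1+r)⌉ = 71 payments (last €84.78); total interest = total paid − €9,000.00 = €4,384.78.
At €215.00/mo: 59 payments (last €107.60); total interest €3,577.60.
Payments saved = 71 − 59 = 12.

12 fewer payments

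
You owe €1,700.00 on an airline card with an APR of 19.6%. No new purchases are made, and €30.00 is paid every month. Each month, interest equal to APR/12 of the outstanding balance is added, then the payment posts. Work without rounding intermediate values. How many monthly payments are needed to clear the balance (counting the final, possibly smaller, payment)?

161 months

Monthly rate r = 19.6%/12 = 1.63333% = 0.0163333.
Recurrence: B ← B·(1+r) − €30.00.
Month 1: interest €27.77; balance after payment €1,697.77.
Month 2: interest €27.73; balance after payment €1,695.50.
Closed form: n = −ln(1 − rB₀/P)/ln(1+r) = −ln(0.074444)/ln(1.01633) ≈ 160.338, so the balance reaches zero during payment 161.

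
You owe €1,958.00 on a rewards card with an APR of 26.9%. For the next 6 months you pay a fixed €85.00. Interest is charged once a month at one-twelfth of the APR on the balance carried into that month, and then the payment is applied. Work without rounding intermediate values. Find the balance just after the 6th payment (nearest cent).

Monthly rate r = 26.9%/12 = 2.24167% = 0.0224167.
Each month: B ← B·(1+r) − €85.00.
Month 1: interest €43.89; balance after payment €1,916.89.
Month 2: interest €42.97; balance after payment €1,874.86.
Month 3: interest €42.03; balance after payment €1,831.89.
Month 4: interest €41.06; balance after payment €1,787.96.
Month 5: interest €40.08; balance after payment €1,743.04.
Month 6: interest €39.07; balance after payment €1,697.11.

€1,697.11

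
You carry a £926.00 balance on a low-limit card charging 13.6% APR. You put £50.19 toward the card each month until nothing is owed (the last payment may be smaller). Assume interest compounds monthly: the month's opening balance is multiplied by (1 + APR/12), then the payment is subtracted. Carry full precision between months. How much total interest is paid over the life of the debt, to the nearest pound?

£119

Monthly rate r = 13.6%/12 = 1.13333% = 0.0113333.
Payoff takes n = ⌈−ln(1 − rB₀/P)/ln(1+r)⌉ = ⌈20.815⌉ = 21 payments; the last is £40.97.
Total paid = 20·£50.19 + £40.97 = £1,044.77.
Total interest = total paid − principal = £1,044.77 − £926.00 = £118.77.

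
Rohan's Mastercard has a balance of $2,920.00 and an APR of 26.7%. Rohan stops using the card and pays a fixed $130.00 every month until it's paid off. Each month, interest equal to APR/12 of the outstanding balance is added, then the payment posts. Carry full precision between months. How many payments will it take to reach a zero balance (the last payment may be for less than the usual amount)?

32 payments

Monthly rate r = 26.7%/12 = 2.225% = 0.02225.
Recurrence: B ← B·(1+r) − $130.00.
Month 1: interest $64.97; balance after payment $2,854.97.
Month 2: interest $63.52; balance after payment $2,788.49.
Closed form: n = −ln(1 − rB₀/P)/ln(1+r) = −ln(0.50023)/ln(1.02225) ≈ 31.477, so the balance reaches zero during payment 32.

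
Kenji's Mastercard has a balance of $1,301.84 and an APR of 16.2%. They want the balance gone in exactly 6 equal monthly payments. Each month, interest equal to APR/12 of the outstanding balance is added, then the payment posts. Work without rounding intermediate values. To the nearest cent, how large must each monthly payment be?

$227.34

Monthly rate r = 16.2%/12 = 1.35% = 0.0135.
Level-payment amortization: P = B₀·r / (1 − (1+r)^(−n)) = 1301.84·0.0135 / (1 − 1.0135^(−6)).
Denominator 1 − (1+r)^(−6) = 0.0773064562.
P = 17.5748 / 0.0773064562 ≈ 227.34.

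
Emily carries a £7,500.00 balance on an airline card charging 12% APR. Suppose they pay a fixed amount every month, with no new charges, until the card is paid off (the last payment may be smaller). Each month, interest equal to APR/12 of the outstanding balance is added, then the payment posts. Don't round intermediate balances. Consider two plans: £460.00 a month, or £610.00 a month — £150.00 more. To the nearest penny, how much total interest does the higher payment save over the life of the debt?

Monthly rate r = 12%/12 = 1% = 0.01.
At £460.00/mo: n = ⌈−ln(1 − rB₀/P)/ln(1+r)⌉ = 18 payments (last £408.32); total interest = total paid − £7,500.00 = £728.32.
At £610.00/mo: 14 payments (last £113.13); total interest £543.13.
Interest saved = £728.32 − £543.13 = £185.19.

£185.19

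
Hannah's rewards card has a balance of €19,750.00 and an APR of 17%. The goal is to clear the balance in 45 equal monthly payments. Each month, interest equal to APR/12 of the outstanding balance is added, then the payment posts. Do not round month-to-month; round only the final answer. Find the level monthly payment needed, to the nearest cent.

Monthly rate r = 17%/12 = 1.41667% = 0.0141667.
Level-payment amortization: P = B₀·r / (1 − (1+r)^(−n)) = 19750.00·0.0141667 / (1 − 1.01417^(−45)).
Denominator 1 − (1+r)^(−45) = 0.469017691.
P = 279.792 / 0.469017691 ≈ 596.55.

€596.55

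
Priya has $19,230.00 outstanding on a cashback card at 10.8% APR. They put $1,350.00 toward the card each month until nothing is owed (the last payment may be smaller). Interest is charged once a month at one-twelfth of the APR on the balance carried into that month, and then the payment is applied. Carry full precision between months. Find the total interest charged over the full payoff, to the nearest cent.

Monthly rate r = 10.8%/12 = 0.9% = 0.009.
Payoff takes n = ⌈−ln(1 − rB₀/P)/ln(1+r)⌉ = ⌈15.312⌉ = 16 payments; the last is $423.05.
Total paid = 15·$1,350.00 + $423.05 = $20,673.05.
Total interest = total paid − principal = $20,673.05 − $19,230.00 = $1,443.05.

$1,443.05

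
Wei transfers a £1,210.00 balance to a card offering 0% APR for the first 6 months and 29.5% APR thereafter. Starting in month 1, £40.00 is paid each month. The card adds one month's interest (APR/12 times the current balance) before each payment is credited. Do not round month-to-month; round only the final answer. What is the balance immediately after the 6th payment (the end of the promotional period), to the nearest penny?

£970.00

Promo months 1–6 at r₀ = 0%/12 = 0; months 7+ at r₁ = 29.5%/12 = 0.0245833.
After month 6 (no interest yet): B = £1,210.00 − 6·£40.00 = £970.00.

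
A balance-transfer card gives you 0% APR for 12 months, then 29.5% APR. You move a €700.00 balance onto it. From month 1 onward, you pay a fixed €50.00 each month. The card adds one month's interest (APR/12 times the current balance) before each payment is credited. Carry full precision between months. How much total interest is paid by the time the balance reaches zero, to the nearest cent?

Promo months 1–12 at r₀ = 0%/12 = 0; months 13+ at r₁ = 29.5%/12 = 0.0245833.
After month 12 (no interest yet): B = €700.00 − 12·€50.00 = €100.00.
Then at r₁ with €50.00/mo: n₂ = −ln(1 − r₁·B/P)/ln(1+r₁) ≈ 2.08 → 3 more payments.
Total paid = 14·€50.00 + €3.84 = €703.84; interest = €703.84 − €700.00 = €3.84.

€3.84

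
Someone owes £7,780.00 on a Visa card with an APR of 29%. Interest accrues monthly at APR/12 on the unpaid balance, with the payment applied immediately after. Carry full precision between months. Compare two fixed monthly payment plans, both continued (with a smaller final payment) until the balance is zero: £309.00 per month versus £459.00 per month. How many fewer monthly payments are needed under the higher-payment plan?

17 fewer payments

Monthly rate r = 29%/12 = 2.41667% = 0.0241667.
At £309.00/mo: n = ⌈−ln(1 − rB₀/P)/ln(1+r)⌉ = 40 payments (last £83.50); total interest = total paid − £7,780.00 = £4,354.50.
At £459.00/mo: 23 payments (last £32.05); total interest £2,350.05.
Payments saved = 40 − 23 = 17.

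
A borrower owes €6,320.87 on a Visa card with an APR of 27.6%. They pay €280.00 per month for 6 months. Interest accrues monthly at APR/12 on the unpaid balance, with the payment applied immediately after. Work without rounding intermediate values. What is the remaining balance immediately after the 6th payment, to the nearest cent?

€5,465.26

Monthly rate r = 27.6%/12 = 2.3% = 0.023.
Each month: B ← B·(1+r) − €280.00.
Month 1: interest €145.38; balance after payment €6,186.25.
Month 2: interest €142.28; balance after payment €6,048.53.
Month 3: interest €139.12; balance after payment €5,907.65.
Month 4: interest €135.88; balance after payment €5,763.53.
Month 5: interest €132.56; balance after payment €5,616.09.
Month 6: interest €129.17; balance after payment €5,465.26.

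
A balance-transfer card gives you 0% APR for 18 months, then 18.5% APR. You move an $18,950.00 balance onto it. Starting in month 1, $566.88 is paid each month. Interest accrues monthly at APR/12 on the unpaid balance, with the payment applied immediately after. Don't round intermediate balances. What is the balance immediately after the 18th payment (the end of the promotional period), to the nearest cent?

Promo months 1–18 at r₀ = 0%/12 = 0; months 19+ at r₁ = 18.5%/12 = 0.0154167.
After month 18 (no interest yet): B = $18,950.00 − 18·$566.88 = $8,746.16.

$8,746.16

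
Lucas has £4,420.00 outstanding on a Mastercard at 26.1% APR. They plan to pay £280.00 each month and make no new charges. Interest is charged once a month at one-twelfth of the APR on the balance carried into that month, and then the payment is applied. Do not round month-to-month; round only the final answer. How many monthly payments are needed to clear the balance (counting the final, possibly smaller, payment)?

Monthly rate r = 26.1%/12 = 2.175% = 0.02175.
Recurrence: B ← B·(1+r) − £280.00.
Month 1: interest £96.14; balance after payment £4,236.14.
Month 2: interest £92.14; balance after payment £4,048.27.
Closed form: n = −ln(1 − rB₀/P)/ln(1+r) = −ln(0.65666)/ln(1.02175) ≈ 19.547, so the balance reaches zero during payment 20.

20 payments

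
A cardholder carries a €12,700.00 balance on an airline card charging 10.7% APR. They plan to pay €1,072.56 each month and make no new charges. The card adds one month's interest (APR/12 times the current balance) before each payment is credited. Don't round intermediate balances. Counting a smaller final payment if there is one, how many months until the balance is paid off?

Monthly rate r = 10.7%/12 = 0.891667% = 0.00891667.
Recurrence: B ← B·(1+r) − €1,072.56.
Month 1: interest €113.24; balance after payment €11,740.68.
Month 2: interest €104.69; balance after payment €10,772.81.
Closed form: n = −ln(1 − rB₀/P)/ln(1+r) = −ln(0.89442)/ln(1.00892) ≈ 12.569, so the balance reaches zero during payment 13.

13 months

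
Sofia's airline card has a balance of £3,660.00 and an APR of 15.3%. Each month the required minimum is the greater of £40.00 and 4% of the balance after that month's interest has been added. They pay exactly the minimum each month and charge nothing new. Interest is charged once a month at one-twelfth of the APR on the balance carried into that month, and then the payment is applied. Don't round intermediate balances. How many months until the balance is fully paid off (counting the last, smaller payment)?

77 months

Monthly rate r = 15.3%/12 = 1.275% = 0.01275.
While 4% of the post-interest balance exceeds £40.00, each month B ← (B·(1+r))·(1 − 0.04), i.e. B shrinks by the factor (1+r)·0.96 = 0.97224.
This holds for months 1–47. Entering month 48 the balance is £974.62; 4% of the post-interest balance is now below £40.00, so the flat £40.00 minimum applies from here.
From month 48 a fixed £40.00 at rate r clears £974.62 in 30 more payments. Total: 47 + 30 = 77 months.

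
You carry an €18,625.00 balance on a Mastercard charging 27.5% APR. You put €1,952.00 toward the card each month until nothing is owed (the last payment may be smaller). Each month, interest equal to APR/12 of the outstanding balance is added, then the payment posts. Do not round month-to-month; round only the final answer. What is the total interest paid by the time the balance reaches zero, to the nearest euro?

€2,634

Monthly rate r = 27.5%/12 = 2.29167% = 0.0229167.
Payoff takes n = ⌈−ln(1 − rB₀/P)/ln(1+r)⌉ = ⌈10.890⌉ = 11 payments; the last is €1,739.28.
Total paid = 10·€1,952.00 + €1,739.28 = €21,259.28.
Total interest = total paid − principal = €21,259.28 − €18,625.00 = €2,634.28.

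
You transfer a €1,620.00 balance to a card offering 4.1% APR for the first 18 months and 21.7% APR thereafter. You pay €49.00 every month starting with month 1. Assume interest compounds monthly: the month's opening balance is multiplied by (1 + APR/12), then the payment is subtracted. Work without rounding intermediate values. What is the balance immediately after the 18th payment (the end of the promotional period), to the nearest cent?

€814.49

Promo months 1–18 at r₀ = 4.1%/12 = 0.00341667; months 19+ at r₁ = 21.7%/12 = 0.0180833.
After month 18: iterate B ← B·(1+r₀) − €49.00 for 18 months → €814.49.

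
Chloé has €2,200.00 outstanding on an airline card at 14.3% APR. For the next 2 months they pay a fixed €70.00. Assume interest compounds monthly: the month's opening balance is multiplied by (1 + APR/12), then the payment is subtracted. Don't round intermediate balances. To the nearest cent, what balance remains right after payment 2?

Monthly rate r = 14.3%/12 = 1.19167% = 0.0119167.
Each month: B ← B·(1+r) − €70.00.
Month 1: interest €26.22; balance after payment €2,156.22.
Month 2: interest €25.69; balance after payment €2,111.91.

€2,111.91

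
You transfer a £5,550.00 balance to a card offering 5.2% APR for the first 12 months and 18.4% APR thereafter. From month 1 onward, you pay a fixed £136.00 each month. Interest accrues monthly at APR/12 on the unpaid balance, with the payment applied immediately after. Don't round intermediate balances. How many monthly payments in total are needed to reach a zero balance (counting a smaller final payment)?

Promo months 1–12 at r₀ = 5.2%/12 = 0.00433333; months 13+ at r₁ = 18.4%/12 = 0.0153333.
After month 12: iterate B ← B·(1+r₀) − £136.00 for 12 months → £4,174.12.
Then at r₁ with £136.00/mo: n₂ = −ln(1 − r₁·B/P)/ln(1+r₁) ≈ 41.80 → 42 more payments.

54 months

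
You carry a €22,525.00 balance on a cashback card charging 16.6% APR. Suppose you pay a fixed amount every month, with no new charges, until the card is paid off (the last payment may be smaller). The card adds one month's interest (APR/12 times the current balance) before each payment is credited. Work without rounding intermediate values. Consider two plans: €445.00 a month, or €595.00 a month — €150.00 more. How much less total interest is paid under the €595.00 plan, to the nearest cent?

€6,899.70

Monthly rate r = 16.6%/12 = 1.38333% = 0.0138333.
At €445.00/mo: n = ⌈−ln(1 − rB₀/P)/ln(1+r)⌉ = 88 payments (last €306.40); total interest = total paid − €22,525.00 = €16,496.40.
At €595.00/mo: 54 payments (last €586.70); total interest €9,596.70.
Interest saved = €16,496.40 − €9,596.70 = €6,899.70.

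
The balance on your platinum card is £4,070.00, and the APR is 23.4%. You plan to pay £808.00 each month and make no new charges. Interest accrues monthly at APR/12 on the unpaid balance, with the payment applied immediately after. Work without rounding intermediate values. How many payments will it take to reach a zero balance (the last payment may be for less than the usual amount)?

6 payments

Monthly rate r = 23.4%/12 = 1.95% = 0.0195.
Recurrence: B ← B·(1+r) − £808.00.
Month 1: interest £79.36; balance after payment £3,341.36.
Month 2: interest £65.16; balance after payment £2,598.52.
Month 3: interest £50.67; balance after payment £1,841.19.
Month 4: interest £35.90; balance after payment £1,069.10.
Month 5: interest £20.85; balance after payment £281.94.
Month 6: interest £5.50; balance after payment £0.00.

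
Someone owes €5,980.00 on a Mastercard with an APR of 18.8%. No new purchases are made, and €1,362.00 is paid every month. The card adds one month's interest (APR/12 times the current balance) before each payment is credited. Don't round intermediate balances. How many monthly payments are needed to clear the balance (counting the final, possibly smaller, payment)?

Monthly rate r = 18.8%/12 = 1.56667% = 0.0156667.
Recurrence: B ← B·(1+r) − €1,362.00.
Month 1: interest €93.69; balance after payment €4,711.69.
Month 2: interest €73.82; balance after payment €3,423.50.
Month 3: interest €53.63; balance after payment €2,115.14.
Month 4: interest €33.14; balance after payment €786.28.
Month 5: interest €12.32; balance after payment €0.00.

5 payments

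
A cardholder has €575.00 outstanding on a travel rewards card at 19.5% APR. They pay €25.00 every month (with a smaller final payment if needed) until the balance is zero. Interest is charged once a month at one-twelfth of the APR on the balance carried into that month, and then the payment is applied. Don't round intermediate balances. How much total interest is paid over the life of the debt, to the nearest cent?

€150.85

Monthly rate r = 19.5%/12 = 1.625% = 0.01625.
Payoff takes n = ⌈−ln(1 − rB₀/P)/ln(1+r)⌉ = ⌈29.034⌉ = 30 payments; the last is €0.85.
Total paid = 29·€25.00 + €0.85 = €725.85.
Total interest = total paid − principal = €725.85 − €575.00 = €150.85.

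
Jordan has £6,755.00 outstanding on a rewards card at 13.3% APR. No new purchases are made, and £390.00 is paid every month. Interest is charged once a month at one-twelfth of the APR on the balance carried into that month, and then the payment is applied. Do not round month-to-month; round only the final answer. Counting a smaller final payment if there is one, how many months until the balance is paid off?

20 months

Monthly rate r = 13.3%/12 = 1.10833% = 0.0110833.
Recurrence: B ← B·(1+r) − £390.00.
Month 1: interest £74.87; balance after payment £6,439.87.
Month 2: interest £71.38; balance after payment £6,121.24.
Closed form: n = −ln(1 − rB₀/P)/ln(1+r) = −ln(0.80803)/ln(1.01108) ≈ 19.338, so the balance reaches zero during payment 20.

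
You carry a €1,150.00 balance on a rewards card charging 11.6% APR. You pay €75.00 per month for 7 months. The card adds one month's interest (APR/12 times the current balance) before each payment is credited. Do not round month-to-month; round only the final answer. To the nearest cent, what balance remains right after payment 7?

€689.64

Monthly rate r = 11.6%/12 = 0.966667% = 0.00966667.
Each month: B ← B·(1+r) − €75.00.
Month 1: interest €11.12; balance after payment €1,086.12.
Month 2: interest €10.50; balance after payment €1,021.62.
Month 3: interest €9.88; balance after payment €956.49.
Month 4: interest €9.25; balance after payment €890.74.
Month 5: interest €8.61; balance after payment €824.35.
Month 6: interest €7.97; balance after payment €757.32.
Month 7: interest €7.32; balance after payment €689.64.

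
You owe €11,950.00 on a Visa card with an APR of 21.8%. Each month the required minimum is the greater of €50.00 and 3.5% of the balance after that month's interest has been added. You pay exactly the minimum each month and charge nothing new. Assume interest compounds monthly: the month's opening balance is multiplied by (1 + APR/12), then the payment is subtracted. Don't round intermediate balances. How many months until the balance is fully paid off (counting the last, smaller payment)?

162 months

Monthly rate r = 21.8%/12 = 1.81667% = 0.0181667.
While 3.5% of the post-interest balance exceeds €50.00, each month B ← (B·(1+r))·(1 − 0.035), i.e. B shrinks by the factor (1+r)·0.965 = 0.98253.
This holds for months 1–122. Entering month 123 the balance is €1,391.88; 3.5% of the post-interest balance is now below €50.00, so the flat €50.00 minimum applies from here.
From month 123 a fixed €50.00 at rate r clears €1,391.88 in 40 more payments. Total: 122 + 40 = 162 months.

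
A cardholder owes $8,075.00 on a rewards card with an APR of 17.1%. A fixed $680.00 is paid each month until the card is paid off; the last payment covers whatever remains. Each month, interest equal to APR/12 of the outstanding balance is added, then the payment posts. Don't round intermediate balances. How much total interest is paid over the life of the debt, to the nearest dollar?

$835

Monthly rate r = 17.1%/12 = 1.425% = 0.01425.
Payoff takes n = ⌈−ln(1 − rB₀/P)/ln(1+r)⌉ = ⌈13.102⌉ = 14 payments; the last is $69.95.
Total paid = 13·$680.00 + $69.95 = $8,909.95.
Total interest = total paid − principal = $8,909.95 − $8,075.00 = $834.95.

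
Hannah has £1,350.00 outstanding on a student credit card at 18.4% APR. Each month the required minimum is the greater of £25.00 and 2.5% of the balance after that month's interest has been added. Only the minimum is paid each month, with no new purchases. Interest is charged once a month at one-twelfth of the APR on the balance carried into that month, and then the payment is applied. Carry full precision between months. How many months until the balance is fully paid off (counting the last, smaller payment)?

93 months

Monthly rate r = 18.4%/12 = 1.53333% = 0.0153333.
While 2.5% of the post-interest balance exceeds £25.00, each month B ← (B·(1+r))·(1 − 0.025), i.e. B shrinks by the factor (1+r)·0.975 = 0.98995.
This holds for months 1–32. Entering month 33 the balance is £977.14; 2.5% of the post-interest balance is now below £25.00, so the flat £25.00 minimum applies from here.
From month 33 a fixed £25.00 at rate r clears £977.14 in 61 more payments. Total: 32 + 61 = 93 months.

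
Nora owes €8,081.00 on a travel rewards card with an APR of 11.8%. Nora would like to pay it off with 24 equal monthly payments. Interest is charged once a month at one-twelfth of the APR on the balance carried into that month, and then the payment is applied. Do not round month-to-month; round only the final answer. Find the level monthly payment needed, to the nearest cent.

Monthly rate r = 11.8%/12 = 0.983333% = 0.00983333.
Level-payment amortization: P = B₀·r / (1 − (1+r)^(−n)) = 8081.00·0.00983333 / (1 − 1.00983^(−24)).
Denominator 1 − (1+r)^(−24) = 0.209308356.
P = 79.4632 / 0.209308356 ≈ 379.65.

€379.65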